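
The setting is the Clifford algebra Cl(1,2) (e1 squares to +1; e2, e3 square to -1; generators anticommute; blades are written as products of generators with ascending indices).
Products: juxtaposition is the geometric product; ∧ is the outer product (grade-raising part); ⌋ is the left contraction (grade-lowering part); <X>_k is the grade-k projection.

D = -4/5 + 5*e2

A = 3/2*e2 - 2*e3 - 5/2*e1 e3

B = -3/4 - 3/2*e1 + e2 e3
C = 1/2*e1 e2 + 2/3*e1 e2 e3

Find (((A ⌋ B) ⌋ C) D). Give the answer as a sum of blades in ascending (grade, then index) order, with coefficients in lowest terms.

step 1: -2*e2 - 3/2*e3
step 2: -e1 + e1 e2 - 4/3*e1 e3
step 3: -21/5*e1 - 29/5*e1 e2 + 16/15*e1 e3 + 20/3*e1 e2 e3
Answer: -21/5*e1 - 29/5*e1 e2 + 16/15*e1 e3 + 20/3*e1 e2 e3


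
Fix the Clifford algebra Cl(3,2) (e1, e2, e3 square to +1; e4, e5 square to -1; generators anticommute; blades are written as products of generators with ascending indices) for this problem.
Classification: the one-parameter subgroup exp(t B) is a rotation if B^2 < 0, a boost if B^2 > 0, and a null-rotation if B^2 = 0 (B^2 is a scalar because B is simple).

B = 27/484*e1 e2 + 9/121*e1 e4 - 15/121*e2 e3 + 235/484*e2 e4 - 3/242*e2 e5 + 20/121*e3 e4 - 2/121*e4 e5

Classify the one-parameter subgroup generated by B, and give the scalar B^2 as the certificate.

B^2 term by term: the squares give (27/484)^2*(e1 e2)^2 + (9/121)^2*(e1 e4)^2 + (-15/121)^2*(e2 e3)^2 + (235/484)^2*(e2 e4)^2 + (-3/242)^2*(e2 e5)^2 + (20/121)^2*(e3 e4)^2 + (-2/121)^2*(e4 e5)^2 = 729/234256*(-1) + 81/14641*(+1) + 225/14641*(-1) + 55225/234256*(+1) + 9/58564*(+1) + 400/14641*(+1) + 4/14641*(-1) = 1/4 (each basis 2-blade squares to minus the product of its generators' squares); cross terms between blades sharing an index anticommute and cancel; the commuting (index-disjoint) pairs give grade-4 terms 2*c*c'*(blade product), which cancel blade by blade — e1 e2 e3 e4: 270/14641 - 270/14641 = 0; e1 e2 e4 e5: -27/14641 + 27/14641 = 0; e2 e3 e4 e5: 60/14641 - 60/14641 = 0 — confirming B is simple. So B^2 = 1/4.
Answer: boost, certificate B^2 = 1/4. The invariant at work: B^2 = 1/4 is unchanged by conjugation, hence its sign classifies the subgroup whatever basis B is written in.


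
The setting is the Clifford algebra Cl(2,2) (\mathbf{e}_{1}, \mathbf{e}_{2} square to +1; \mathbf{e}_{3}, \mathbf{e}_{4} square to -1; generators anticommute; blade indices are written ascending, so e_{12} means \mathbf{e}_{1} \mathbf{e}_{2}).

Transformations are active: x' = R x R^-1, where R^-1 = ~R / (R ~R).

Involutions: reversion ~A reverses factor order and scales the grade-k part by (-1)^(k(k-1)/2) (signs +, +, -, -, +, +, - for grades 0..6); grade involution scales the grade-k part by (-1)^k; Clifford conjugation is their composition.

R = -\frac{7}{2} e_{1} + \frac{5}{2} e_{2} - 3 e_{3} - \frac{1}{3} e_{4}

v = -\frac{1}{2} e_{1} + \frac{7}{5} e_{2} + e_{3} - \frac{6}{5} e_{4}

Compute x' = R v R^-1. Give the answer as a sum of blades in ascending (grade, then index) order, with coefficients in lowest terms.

~R = -\frac{7}{2} e_{1} + \frac{5}{2} e_{2} - 3 e_{3} - \frac{1}{3} e_{4}, and R ~R = \frac{169}{18}, so R^-1 = ~R / (\frac{169}{18}).
R v = \frac{157}{20} - \frac{73}{20} e_{12} - 5 e_{13} + \frac{121}{30} e_{14} + \frac{67}{10} e_{23} - \frac{38}{15} e_{24} + \frac{59}{15} e_{34}
Answer: -\frac{4523}{845} e_{1} + \frac{4699}{1690} e_{2} - \frac{5084}{845} e_{3} + \frac{543}{845} e_{4}


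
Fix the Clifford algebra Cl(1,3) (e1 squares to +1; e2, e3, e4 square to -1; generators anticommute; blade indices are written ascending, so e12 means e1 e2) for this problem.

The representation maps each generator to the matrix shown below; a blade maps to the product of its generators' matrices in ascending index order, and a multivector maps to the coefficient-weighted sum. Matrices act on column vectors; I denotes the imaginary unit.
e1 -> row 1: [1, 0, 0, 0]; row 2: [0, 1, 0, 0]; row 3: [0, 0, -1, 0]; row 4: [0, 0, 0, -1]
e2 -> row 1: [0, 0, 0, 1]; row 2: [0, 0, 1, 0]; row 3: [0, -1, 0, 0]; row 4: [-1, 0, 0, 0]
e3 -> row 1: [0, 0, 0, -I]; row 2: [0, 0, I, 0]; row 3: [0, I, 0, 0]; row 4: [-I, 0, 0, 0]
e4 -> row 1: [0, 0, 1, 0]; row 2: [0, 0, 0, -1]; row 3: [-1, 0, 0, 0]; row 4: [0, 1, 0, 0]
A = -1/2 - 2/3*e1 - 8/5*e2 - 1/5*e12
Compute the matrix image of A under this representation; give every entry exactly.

Bivector images (products of the table entries): rho(e12) = rho(e1)rho(e2) = row 1: [0, 0, 0, 1]; row 2: [0, 0, 1, 0]; row 3: [0, 1, 0, 0]; row 4: [1, 0, 0, 0].
M = (-1/2)*1 + (-2/3)*rho(e1) + (-8/5)*rho(e2) + (-1/5)*rho(e12), summed entrywise (1 is the identity matrix):
Answer: row 1: [-7/6, 0, 0, -9/5]; row 2: [0, -7/6, -9/5, 0]; row 3: [0, 7/5, 1/6, 0]; row 4: [7/5, 0, 0, 1/6]


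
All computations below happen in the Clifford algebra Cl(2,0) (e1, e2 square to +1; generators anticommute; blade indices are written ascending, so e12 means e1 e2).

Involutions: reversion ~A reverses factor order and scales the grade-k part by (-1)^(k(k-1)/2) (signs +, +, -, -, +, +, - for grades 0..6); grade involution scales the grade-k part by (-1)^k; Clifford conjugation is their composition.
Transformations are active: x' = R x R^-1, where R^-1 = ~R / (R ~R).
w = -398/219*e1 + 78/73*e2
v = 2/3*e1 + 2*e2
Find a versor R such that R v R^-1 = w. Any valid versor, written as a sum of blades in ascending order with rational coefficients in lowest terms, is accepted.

Equal squares first: v^2 = w^2 = 40/9. Then v + w = -84/73*e1 + 224/73*e2 is a versor taking v to w, provided it is invertible.
Answer: -84/73*e1 + 224/73*e2


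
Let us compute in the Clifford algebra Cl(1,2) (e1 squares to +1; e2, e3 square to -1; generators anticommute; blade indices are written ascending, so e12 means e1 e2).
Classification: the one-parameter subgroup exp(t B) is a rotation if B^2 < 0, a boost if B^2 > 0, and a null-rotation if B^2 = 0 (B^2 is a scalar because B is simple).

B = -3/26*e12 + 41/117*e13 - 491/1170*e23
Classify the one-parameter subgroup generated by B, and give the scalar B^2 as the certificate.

B^2 term by term: the squares give (-3/26)^2*(e12)^2 + (41/117)^2*(e13)^2 + (-491/1170)^2*(e23)^2 = 9/676*(+1) + 1681/13689*(+1) + 241081/1368900*(-1) = -1/25 (each basis 2-blade squares to minus the product of its generators' squares); cross terms between blades sharing an index anticommute and cancel. So B^2 = -1/25.
Answer: rotation, certificate B^2 = -1/25. Check the certificate: B^2 = -1/25, and that sign is decisive whatever form B takes.


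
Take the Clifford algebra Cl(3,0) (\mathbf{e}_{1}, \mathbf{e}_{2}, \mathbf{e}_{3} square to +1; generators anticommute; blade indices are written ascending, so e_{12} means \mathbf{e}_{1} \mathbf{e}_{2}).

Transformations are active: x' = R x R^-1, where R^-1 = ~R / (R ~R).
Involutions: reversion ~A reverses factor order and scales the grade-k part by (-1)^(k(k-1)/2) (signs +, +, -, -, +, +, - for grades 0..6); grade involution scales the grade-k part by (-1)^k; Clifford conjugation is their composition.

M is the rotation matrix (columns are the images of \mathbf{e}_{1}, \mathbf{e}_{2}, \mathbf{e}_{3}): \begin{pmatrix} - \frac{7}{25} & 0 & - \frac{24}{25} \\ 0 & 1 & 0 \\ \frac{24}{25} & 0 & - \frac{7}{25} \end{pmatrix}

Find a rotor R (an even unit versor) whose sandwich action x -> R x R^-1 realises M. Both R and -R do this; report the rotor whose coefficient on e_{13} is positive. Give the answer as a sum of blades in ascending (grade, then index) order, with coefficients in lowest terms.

Method: write R = a + b12*e_{12} + b13*e_{13} + b23*e_{23} with a^2 + b12^2 + b13^2 + b23^2 = 1 (so R^-1 = ~R). Expanding the columns R e_j ~R gives tr M = 4a^2 - 1 and, from the antisymmetric part, M21 - M12 = -4a*b12, M13 - M31 = 4a*b13, M32 - M23 = -4a*b23.
Here tr M = \frac{11}{25}, so a^2 = (1 + tr M)/4 = \frac{9}{25} and a = ±\frac{3}{5}. Taking a = \frac{3}{5}: M21 - M12 = 0, M13 - M31 = -\frac{48}{25}, M32 - M23 = 0, giving b12 = 0, b13 = -\frac{4}{5}, b23 = 0, i.e. R = \frac{3}{5} - \frac{4}{5} e_{13}.
Its e_{13} coefficient is negative, so report the other preimage -R.
Answer: -\frac{3}{5} + \frac{4}{5} e_{13}. Uniqueness: Spin(3) -> SO(3) maps R and -R to the same rotation of trace \frac{11}{25}; fixing the sign of the e_{13} coefficient removes the ambiguity.


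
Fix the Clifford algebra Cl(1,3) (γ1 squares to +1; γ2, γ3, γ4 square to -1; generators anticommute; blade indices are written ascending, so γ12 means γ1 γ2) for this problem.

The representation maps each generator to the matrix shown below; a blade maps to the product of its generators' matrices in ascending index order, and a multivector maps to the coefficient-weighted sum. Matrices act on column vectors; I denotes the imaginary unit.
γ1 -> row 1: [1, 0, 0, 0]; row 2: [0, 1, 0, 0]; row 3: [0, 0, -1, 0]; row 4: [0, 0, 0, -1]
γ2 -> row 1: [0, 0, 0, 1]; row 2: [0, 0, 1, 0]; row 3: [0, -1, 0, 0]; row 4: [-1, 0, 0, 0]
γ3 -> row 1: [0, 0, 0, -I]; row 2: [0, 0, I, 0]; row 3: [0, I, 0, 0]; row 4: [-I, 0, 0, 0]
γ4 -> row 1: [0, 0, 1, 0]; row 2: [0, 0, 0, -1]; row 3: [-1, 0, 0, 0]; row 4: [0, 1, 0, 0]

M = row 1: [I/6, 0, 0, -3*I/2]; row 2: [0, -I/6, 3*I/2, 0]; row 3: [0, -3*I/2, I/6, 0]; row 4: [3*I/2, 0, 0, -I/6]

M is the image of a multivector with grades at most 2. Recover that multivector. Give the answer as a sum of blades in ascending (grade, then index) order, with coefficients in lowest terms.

Method: the blade images are trace-orthogonal — tr(rho(e_A) rho(e_B)^-1) = 4 if A = B and 0 otherwise — and rho(e_A)^-1 = (e_A)^2 * rho(e_A) with (e_A)^2 = +1 or -1, so the coefficient of e_A in the preimage is (e_A)^2 * tr(M rho(e_A))/4.
Nonzero projections over blades of grade <= 2: γ13: (γ13)^2 = +1, tr(M rho(γ13)) = 6, coefficient 3/2; γ23: (γ23)^2 = -1, tr(M rho(γ23)) = 2/3, coefficient -1/6. Every other blade of grade <= 2 projects to 0.
Answer: 3/2*γ13 - 1/6*γ23


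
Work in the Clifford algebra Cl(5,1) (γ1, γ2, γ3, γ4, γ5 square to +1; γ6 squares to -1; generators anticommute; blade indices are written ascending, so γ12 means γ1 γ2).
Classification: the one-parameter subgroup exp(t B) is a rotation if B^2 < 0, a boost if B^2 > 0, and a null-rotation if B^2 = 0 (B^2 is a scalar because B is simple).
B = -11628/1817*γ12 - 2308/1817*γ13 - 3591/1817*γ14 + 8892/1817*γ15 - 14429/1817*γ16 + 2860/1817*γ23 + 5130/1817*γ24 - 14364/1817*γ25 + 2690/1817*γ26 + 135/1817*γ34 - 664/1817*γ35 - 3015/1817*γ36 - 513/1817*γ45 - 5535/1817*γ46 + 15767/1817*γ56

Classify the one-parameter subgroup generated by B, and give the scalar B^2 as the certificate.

B^2 term by term: the squares give (-11628/1817)^2*(γ12)^2 + (-2308/1817)^2*(γ13)^2 + (-3591/1817)^2*(γ14)^2 + (8892/1817)^2*(γ15)^2 + (-14429/1817)^2*(γ16)^2 + (2860/1817)^2*(γ23)^2 + (5130/1817)^2*(γ24)^2 + (-14364/1817)^2*(γ25)^2 + (2690/1817)^2*(γ26)^2 + (135/1817)^2*(γ34)^2 + (-664/1817)^2*(γ35)^2 + (-3015/1817)^2*(γ36)^2 + (-513/1817)^2*(γ45)^2 + (-5535/1817)^2*(γ46)^2 + (15767/1817)^2*(γ56)^2 = 135210384/3301489*(-1) + 5326864/3301489*(-1) + 12895281/3301489*(-1) + 79067664/3301489*(-1) + 208196041/3301489*(+1) + 8179600/3301489*(-1) + 26316900/3301489*(-1) + 206324496/3301489*(-1) + 7236100/3301489*(+1) + 18225/3301489*(-1) + 440896/3301489*(-1) + 9090225/3301489*(+1) + 263169/3301489*(-1) + 30636225/3301489*(+1) + 248598289/3301489*(+1) = 9 (each basis 2-blade squares to minus the product of its generators' squares); cross terms between blades sharing an index anticommute and cancel; the commuting (index-disjoint) pairs give grade-4 terms 2*c*c'*(blade product), which cancel blade by blade — γ1234: -3139560/3301489 + 23680080/3301489 - 20540520/3301489 = 0; γ1235: 15441984/3301489 - 66304224/3301489 + 50862240/3301489 = 0; γ1236: 70116840/3301489 + 12417040/3301489 - 82533880/3301489 = 0; γ1245: 11930328/3301489 - 103162248/3301489 + 91231920/3301489 = 0; γ1246: 128721960/3301489 + 19319580/3301489 - 148041540/3301489 = 0; γ1256: -366677352/3301489 - 47838960/3301489 + 414516312/3301489 = 0; γ1345: 2368008/3301489 - 4768848/3301489 + 2400840/3301489 = 0; γ1346: 25549560/3301489 - 21653730/3301489 - 3895830/3301489 = 0; γ1356: -72780472/3301489 + 53618760/3301489 + 19161712/3301489 = 0; γ1456: -113238594/3301489 + 98434440/3301489 + 14804154/3301489 = 0; γ2345: -2934360/3301489 + 6812640/3301489 - 3878280/3301489 = 0; γ2346: -31660200/3301489 + 30933900/3301489 + 726300/3301489 = 0; γ2356: 90187240/3301489 - 86614920/3301489 - 3572320/3301489 = 0; γ2456: 161769420/3301489 - 159009480/3301489 - 2759940/3301489 = 0; γ3456: 4257090/3301489 - 7350480/3301489 + 3093390/3301489 = 0 — confirming B is simple. So B^2 = 9.
Answer: boost, certificate B^2 = 9. Check the certificate: B^2 = 9, and that sign is decisive whatever form B takes.


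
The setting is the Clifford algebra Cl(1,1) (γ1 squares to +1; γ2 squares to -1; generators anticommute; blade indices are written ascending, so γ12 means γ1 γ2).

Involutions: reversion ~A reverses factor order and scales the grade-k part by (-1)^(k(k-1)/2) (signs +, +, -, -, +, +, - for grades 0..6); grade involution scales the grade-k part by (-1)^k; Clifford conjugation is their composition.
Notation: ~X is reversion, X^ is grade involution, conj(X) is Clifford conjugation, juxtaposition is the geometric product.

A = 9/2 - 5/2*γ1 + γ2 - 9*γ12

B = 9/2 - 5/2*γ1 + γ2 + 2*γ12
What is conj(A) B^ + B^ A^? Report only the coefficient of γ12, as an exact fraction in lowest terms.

first term: 87/2 + 59/2*γ1 - 53/2*γ2 + 99/2*γ12
second term: 15/2 + 67/2*γ1 - 73/2*γ2 - 63/2*γ12
Answer: 18


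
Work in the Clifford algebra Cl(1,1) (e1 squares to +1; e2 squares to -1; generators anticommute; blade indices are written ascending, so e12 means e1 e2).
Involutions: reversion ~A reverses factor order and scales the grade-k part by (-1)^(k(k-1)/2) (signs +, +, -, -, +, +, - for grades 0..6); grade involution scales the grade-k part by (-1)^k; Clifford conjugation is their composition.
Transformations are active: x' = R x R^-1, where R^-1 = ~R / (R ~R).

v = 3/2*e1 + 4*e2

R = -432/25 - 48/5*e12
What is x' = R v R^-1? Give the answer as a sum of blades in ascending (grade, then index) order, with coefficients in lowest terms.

~R = -432/25 + 48/5*e12, and R ~R = 129024/625, so R^-1 = ~R / (129024/625).
R v = 312/25*e1 - 1368/25*e2
Answer: -201/56*e1 + 289/56*e2


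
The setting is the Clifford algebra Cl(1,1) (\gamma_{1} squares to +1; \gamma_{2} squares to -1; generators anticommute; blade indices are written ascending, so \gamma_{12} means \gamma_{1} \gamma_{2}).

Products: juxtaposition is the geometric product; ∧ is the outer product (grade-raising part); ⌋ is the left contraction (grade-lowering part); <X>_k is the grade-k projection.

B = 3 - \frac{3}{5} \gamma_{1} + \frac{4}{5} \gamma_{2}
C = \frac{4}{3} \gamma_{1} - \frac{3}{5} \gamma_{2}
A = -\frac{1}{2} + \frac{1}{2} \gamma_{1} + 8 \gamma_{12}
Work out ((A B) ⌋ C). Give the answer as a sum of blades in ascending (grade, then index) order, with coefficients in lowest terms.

step 1: -\frac{9}{5} - \frac{23}{5} \gamma_{1} + \frac{22}{5} \gamma_{2} + \frac{122}{5} \gamma_{12}
step 2: -\frac{262}{75} - \frac{12}{5} \gamma_{1} + \frac{27}{25} \gamma_{2}
Answer: -\frac{262}{75} - \frac{12}{5} \gamma_{1} + \frac{27}{25} \gamma_{2}


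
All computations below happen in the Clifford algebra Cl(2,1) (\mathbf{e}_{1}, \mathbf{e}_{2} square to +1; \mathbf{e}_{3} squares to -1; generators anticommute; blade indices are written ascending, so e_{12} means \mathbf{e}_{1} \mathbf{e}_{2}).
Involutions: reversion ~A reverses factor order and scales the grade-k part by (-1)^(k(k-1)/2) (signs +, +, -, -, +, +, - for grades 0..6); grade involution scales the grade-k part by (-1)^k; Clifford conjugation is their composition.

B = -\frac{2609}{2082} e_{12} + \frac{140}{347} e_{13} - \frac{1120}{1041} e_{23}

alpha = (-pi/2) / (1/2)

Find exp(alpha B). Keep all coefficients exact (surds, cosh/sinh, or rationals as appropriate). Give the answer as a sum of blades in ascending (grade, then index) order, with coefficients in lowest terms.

B^2 term by term: the squares give (-\frac{2609}{2082})^2*(e_{12})^2 + (\frac{140}{347})^2*(e_{13})^2 + (-\frac{1120}{1041})^2*(e_{23})^2 = \frac{6806881}{4334724}*(-1) + \frac{19600}{120409}*(+1) + \frac{1254400}{1083681}*(+1) = -\frac{1}{4} (each basis 2-blade squares to minus the product of its generators' squares); cross terms between blades sharing an index anticommute and cancel. So B^2 = -\frac{1}{4}.
B^2 = -\frac{1}{4} — circular case — the even/odd split gives cos and sin: l = \frac{1}{2}, alpha*l = - \frac{\pi}{2}, so exp(alpha B) = cos(- \frac{\pi}{2}) + (sin(- \frac{\pi}{2})/(\frac{1}{2}))*B = 0 + (-2)*B.
Answer: \frac{2609}{1041} e_{12} - \frac{280}{347} e_{13} + \frac{2240}{1041} e_{23}


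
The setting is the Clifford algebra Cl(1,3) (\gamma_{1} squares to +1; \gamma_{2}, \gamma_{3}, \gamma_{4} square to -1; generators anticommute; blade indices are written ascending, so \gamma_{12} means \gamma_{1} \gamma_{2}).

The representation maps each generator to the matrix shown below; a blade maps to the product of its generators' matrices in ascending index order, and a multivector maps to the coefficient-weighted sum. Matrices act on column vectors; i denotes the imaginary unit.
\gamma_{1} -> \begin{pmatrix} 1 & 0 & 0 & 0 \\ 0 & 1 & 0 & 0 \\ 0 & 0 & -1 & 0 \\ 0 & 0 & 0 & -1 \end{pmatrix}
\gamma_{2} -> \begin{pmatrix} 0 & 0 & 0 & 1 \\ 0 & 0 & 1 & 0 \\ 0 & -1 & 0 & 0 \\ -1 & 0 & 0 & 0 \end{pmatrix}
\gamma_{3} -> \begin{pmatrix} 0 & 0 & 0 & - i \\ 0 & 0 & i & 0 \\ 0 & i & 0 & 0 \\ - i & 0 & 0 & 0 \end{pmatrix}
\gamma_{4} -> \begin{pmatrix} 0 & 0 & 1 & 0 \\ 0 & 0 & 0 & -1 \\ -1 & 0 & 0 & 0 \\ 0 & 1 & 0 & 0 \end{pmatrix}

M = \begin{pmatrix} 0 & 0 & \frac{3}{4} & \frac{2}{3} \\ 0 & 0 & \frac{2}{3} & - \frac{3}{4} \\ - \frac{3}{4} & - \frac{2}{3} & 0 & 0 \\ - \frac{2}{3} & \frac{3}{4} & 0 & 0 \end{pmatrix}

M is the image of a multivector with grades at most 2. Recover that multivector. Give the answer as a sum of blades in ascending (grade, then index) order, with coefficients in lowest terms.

Method: the blade images are trace-orthogonal — tr(rho(e_A) rho(e_B)^-1) = 4 if A = B and 0 otherwise — and rho(e_A)^-1 = (e_A)^2 * rho(e_A) with (e_A)^2 = +1 or -1, so the coefficient of e_A in the preimage is (e_A)^2 * tr(M rho(e_A))/4.
Nonzero projections over blades of grade <= 2: \gamma_{2}: (\gamma_{2})^2 = -1, tr(M rho(\gamma_{2})) = - \frac{8}{3}, coefficient \frac{2}{3}; \gamma_{4}: (\gamma_{4})^2 = -1, tr(M rho(\gamma_{4})) = -3, coefficient \frac{3}{4}. Every other blade of grade <= 2 projects to 0.
Answer: \frac{2}{3} \gamma_{2} + \frac{3}{4} \gamma_{4}


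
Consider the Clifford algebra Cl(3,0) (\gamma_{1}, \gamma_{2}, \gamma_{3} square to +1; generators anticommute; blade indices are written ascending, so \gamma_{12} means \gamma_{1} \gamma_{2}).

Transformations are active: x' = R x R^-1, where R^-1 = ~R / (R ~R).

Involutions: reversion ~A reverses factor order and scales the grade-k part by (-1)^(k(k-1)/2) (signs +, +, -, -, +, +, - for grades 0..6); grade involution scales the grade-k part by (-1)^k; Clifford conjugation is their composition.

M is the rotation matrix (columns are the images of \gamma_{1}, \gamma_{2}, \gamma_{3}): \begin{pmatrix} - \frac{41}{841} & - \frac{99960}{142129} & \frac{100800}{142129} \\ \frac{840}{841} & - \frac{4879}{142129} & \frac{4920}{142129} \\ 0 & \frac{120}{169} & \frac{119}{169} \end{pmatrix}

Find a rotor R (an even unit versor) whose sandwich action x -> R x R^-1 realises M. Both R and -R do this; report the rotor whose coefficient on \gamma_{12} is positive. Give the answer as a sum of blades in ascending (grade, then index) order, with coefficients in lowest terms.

Method: write R = a + b12*\gamma_{12} + b13*\gamma_{13} + b23*\gamma_{23} with a^2 + b12^2 + b13^2 + b23^2 = 1 (so R^-1 = ~R). Expanding the columns R e_j ~R gives tr M = 4a^2 - 1 and, from the antisymmetric part, M21 - M12 = -4a*b12, M13 - M31 = 4a*b13, M32 - M23 = -4a*b23.
Here tr M = \frac{88271}{142129}, so a^2 = (1 + tr M)/4 = \frac{57600}{142129} and a = ±\frac{240}{377}. Taking a = \frac{240}{377}: M21 - M12 = \frac{241920}{142129}, M13 - M31 = \frac{100800}{142129}, M32 - M23 = \frac{96000}{142129}, giving b12 = -\frac{252}{377}, b13 = \frac{105}{377}, b23 = -\frac{100}{377}, i.e. R = \frac{240}{377} - \frac{252}{377} \gamma_{12} + \frac{105}{377} \gamma_{13} - \frac{100}{377} \gamma_{23}.
Its \gamma_{12} coefficient is negative, so report the other preimage -R.
Answer: -\frac{240}{377} + \frac{252}{377} \gamma_{12} - \frac{105}{377} \gamma_{13} + \frac{100}{377} \gamma_{23}. Key observation: the double cover Spin(3) -> SO(3) sends R and -R to the same matrix (trace \frac{88271}{142129} here), so the stated sign of the \gamma_{12} coefficient is what selects one sheet.


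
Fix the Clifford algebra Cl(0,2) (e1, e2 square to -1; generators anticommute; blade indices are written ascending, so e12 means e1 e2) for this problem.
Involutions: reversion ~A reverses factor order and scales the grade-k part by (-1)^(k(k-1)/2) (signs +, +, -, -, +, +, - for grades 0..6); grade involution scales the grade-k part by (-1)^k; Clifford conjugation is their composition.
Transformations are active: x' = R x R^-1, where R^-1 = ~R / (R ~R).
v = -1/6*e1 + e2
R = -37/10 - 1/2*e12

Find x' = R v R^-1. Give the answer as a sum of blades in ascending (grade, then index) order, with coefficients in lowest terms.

~R = -37/10 + 1/2*e12, and R ~R = 697/50, so R^-1 = ~R / (697/50).
R v = 67/60*e1 - 217/60*e2
Answer: -297/697*e1 + 3847/4182*e2


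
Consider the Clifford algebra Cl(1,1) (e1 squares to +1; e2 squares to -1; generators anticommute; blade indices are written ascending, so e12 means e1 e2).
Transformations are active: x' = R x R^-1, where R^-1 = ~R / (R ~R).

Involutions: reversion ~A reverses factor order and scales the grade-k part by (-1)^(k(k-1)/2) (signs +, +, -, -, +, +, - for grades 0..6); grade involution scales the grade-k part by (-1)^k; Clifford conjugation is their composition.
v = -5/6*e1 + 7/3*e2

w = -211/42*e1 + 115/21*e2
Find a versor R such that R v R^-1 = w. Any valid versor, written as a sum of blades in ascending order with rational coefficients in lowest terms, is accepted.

Construction: equal norms (both -19/4) license R = v + w = -41/7*e1 + 164/21*e2 — nothing changes along that direction, while (v - w)/2 changes sign, so v maps onto w.
Answer: -41/7*e1 + 164/21*e2


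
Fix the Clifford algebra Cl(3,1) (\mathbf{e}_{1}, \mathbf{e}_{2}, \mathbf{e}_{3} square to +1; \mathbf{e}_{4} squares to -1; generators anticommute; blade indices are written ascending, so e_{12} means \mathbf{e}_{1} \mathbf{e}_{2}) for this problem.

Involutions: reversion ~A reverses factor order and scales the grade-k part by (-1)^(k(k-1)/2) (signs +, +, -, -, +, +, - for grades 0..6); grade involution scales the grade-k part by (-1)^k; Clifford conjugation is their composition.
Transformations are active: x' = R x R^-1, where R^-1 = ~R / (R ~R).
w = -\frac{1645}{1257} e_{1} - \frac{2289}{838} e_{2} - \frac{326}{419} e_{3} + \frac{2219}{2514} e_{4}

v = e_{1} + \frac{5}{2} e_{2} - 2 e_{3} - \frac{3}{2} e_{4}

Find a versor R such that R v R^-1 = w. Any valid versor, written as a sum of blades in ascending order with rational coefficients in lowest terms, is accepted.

R = v + w = -\frac{388}{1257} e_{1} - \frac{97}{419} e_{2} - \frac{1164}{419} e_{3} - \frac{776}{1257} e_{4} works: the equal norms (9) guarantee its sandwich swaps v into w.
Answer: -\frac{388}{1257} e_{1} - \frac{97}{419} e_{2} - \frac{1164}{419} e_{3} - \frac{776}{1257} e_{4}


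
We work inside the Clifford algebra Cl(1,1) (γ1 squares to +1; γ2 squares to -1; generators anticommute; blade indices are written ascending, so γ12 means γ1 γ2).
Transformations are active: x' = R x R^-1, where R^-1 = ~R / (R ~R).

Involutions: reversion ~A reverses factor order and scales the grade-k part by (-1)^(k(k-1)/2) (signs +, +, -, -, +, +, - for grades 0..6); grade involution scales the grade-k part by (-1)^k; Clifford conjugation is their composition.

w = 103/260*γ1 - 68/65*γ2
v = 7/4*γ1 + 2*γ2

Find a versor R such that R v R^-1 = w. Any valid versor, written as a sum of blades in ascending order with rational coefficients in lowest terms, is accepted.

Take R = v + w = 279/130*γ1 + 62/65*γ2. Because q(v) = q(w) = -15/16, conjugation by R sends v exactly to w.
Answer: 279/130*γ1 + 62/65*γ2


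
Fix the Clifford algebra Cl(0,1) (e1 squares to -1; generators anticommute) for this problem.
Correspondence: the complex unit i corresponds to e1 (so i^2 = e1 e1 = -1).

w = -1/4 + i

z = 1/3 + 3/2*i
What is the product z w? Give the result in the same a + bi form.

In blades: z = 1/3 + 3/2*e1, w = -1/4 + e1.
Distribute z over w term by term (generator squares from the signature, products reordered to ascending indices): (1/3)*w = -1/12 + 1/3*e1; (3/2*e1)*w = -3/2 - 3/8*e1.
Sum: -19/12 - 1/24*e1; translating back through the correspondence:
Answer: -19/12 - 1/24*i


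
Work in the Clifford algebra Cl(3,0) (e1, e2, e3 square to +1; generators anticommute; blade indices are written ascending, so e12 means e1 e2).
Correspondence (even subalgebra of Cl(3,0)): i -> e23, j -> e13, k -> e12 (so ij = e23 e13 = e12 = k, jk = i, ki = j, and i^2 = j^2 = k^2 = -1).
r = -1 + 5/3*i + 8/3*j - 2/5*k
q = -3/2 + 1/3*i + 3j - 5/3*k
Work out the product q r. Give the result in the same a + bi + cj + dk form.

In blades: q = -3/2 - 5/3*e12 + 3*e13 + 1/3*e23, r = -1 - 2/5*e12 + 8/3*e13 + 5/3*e23.
Distribute q over r term by term (generator squares from the signature, products reordered to ascending indices): (-3/2)*r = 3/2 + 3/5*e12 - 4*e13 - 5/2*e23; (-5/3*e12)*r = -2/3 + 5/3*e12 - 25/9*e13 + 40/9*e23; (3*e13)*r = -8 - 5*e12 - 3*e13 - 6/5*e23; (1/3*e23)*r = -5/9 + 8/9*e12 + 2/15*e13 - 1/3*e23.
Sum: -139/18 - 83/45*e12 - 434/45*e13 + 37/90*e23; translating back through the correspondence:
Answer: -139/18 + 37/90*i - 434/45*j - 83/45*k


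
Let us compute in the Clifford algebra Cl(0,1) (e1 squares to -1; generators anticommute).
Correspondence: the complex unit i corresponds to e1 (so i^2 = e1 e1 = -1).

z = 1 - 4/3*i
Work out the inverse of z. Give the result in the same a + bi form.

In blades: z = 1 - 4/3*e1.
With qbar = 1 + 4/3*e1 (scalar fixed, mapped units negated), z qbar = 25/9 (the sum of squared coefficients), so z^-1 = qbar / (25/9) = 9/25 + 12/25*e1; translating back:
Answer: 9/25 + 12/25*i


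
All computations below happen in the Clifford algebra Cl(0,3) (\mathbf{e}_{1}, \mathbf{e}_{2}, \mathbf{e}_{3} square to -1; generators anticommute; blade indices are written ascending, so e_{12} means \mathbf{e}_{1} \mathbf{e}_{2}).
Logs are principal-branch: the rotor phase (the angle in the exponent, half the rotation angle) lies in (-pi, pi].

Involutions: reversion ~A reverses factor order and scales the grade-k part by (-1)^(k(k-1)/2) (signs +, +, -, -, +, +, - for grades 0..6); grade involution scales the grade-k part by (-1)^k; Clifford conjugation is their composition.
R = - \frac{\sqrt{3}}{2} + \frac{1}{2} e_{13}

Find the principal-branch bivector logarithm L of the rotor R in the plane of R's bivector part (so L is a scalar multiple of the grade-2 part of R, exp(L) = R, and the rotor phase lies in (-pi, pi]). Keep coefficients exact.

The scalar part of R is - \frac{\sqrt{3}}{2}, so the principal-branch rotor phase is pinned; divide the bivector part by its sine to get the unit plane — L is the phase times that plane.
Concretely: cos(phase) = - \frac{\sqrt{3}}{2} gives phase = ±\frac{5 \pi}{6}, and since phase/sin(phase) is even the sign is immaterial: L = (phase/sin(phase)) * <R>_2 = (\frac{5 \pi}{3}) * <R>_2.
Answer: \frac{5 \pi}{6} e_{13}


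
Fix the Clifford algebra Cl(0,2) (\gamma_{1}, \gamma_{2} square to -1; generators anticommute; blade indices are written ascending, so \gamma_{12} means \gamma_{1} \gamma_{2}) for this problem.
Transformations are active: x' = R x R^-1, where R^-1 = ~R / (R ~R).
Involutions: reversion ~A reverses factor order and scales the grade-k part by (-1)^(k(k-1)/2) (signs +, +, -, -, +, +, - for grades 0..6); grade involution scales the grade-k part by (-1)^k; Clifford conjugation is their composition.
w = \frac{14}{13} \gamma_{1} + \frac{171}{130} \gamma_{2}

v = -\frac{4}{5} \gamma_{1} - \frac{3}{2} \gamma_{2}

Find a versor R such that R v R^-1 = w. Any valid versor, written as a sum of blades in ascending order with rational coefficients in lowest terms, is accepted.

Sketch: the shared square -\frac{289}{100} makes R = v + w = \frac{18}{65} \gamma_{1} - \frac{12}{65} \gamma_{2} the natural versor; its sandwich fixes that direction, negates (v - w)/2, and sends v to w.
Answer: \frac{18}{65} \gamma_{1} - \frac{12}{65} \gamma_{2}


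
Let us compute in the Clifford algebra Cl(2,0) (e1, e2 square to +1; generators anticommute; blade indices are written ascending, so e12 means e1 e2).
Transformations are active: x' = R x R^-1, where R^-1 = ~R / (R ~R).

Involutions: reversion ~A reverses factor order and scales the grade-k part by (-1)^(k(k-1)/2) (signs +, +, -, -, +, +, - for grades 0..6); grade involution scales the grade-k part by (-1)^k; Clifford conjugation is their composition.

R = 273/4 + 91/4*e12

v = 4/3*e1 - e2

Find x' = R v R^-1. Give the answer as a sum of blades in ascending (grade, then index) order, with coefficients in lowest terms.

~R = 273/4 - 91/4*e12, and R ~R = 41405/8, so R^-1 = ~R / (41405/8).
R v = 273/4*e1 - 1183/12*e2
Answer: 7/15*e1 - 8/5*e2


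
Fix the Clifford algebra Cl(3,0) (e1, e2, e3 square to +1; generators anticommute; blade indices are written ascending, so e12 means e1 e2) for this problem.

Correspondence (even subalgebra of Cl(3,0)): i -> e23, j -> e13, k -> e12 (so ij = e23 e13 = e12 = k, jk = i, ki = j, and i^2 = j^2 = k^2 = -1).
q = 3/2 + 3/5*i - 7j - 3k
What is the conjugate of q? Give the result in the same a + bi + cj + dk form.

In blades: q = 3/2 - 3*e12 - 7*e13 + 3/5*e23.
Quaternion conjugation is reversion on the even subalgebra: the scalar is fixed and every grade-2 blade flips sign, giving 3/2 + 3*e12 + 7*e13 - 3/5*e23; translating back:
Answer: 3/2 - 3/5*i + 7j + 3k


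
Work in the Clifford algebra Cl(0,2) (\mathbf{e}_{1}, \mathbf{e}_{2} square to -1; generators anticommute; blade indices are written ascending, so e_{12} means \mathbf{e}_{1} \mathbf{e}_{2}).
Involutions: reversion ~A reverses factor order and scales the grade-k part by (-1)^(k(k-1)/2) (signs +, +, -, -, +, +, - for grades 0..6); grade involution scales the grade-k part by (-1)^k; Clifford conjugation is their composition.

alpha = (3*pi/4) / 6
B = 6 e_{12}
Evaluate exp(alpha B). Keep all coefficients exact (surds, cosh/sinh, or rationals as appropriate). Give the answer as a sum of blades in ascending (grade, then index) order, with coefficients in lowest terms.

B^2 = (6)^2*(e_{12})^2 = 36*(-1) = -36 (a basis 2-blade squares to minus the product of its generators' squares).
B^2 = -36 — the negative square puts this in the circular regime; l = 6, alpha*l = \frac{3 \pi}{4}, so exp(alpha B) = cos(\frac{3 \pi}{4}) + (sin(\frac{3 \pi}{4})/6)*B = - \frac{\sqrt{2}}{2} + (\frac{\sqrt{2}}{12})*B.
Answer: - \frac{\sqrt{2}}{2} + \frac{\sqrt{2}}{2} e_{12}


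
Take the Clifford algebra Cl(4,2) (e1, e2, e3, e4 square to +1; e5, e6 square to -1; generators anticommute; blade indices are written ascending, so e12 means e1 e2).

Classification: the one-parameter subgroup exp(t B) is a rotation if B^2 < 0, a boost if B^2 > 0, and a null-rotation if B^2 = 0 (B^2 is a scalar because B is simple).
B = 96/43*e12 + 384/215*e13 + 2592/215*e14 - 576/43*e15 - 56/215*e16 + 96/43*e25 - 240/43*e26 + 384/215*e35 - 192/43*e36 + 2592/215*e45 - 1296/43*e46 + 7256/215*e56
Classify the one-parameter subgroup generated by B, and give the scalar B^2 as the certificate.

B^2 term by term: the squares give (96/43)^2*(e12)^2 + (384/215)^2*(e13)^2 + (2592/215)^2*(e14)^2 + (-576/43)^2*(e15)^2 + (-56/215)^2*(e16)^2 + (96/43)^2*(e25)^2 + (-240/43)^2*(e26)^2 + (384/215)^2*(e35)^2 + (-192/43)^2*(e36)^2 + (2592/215)^2*(e45)^2 + (-1296/43)^2*(e46)^2 + (7256/215)^2*(e56)^2 = 9216/1849*(-1) + 147456/46225*(-1) + 6718464/46225*(-1) + 331776/1849*(+1) + 3136/46225*(+1) + 9216/1849*(+1) + 57600/1849*(+1) + 147456/46225*(+1) + 36864/1849*(+1) + 6718464/46225*(+1) + 1679616/1849*(+1) + 52649536/46225*(-1) = 0 (each basis 2-blade squares to minus the product of its generators' squares); cross terms between blades sharing an index anticommute and cancel; the commuting (index-disjoint) pairs give grade-4 terms 2*c*c'*(blade product), which cancel blade by blade — e1235: 73728/9245 - 73728/9245 = 0; e1236: -36864/1849 + 36864/1849 = 0; e1245: 497664/9245 - 497664/9245 = 0; e1246: -248832/1849 + 248832/1849 = 0; e1256: 1393152/9245 - 276480/1849 - 10752/9245 = 0; e1345: 1990656/46225 - 1990656/46225 = 0; e1346: -995328/9245 + 995328/9245 = 0; e1356: 5572608/46225 - 221184/1849 - 43008/46225 = 0; e1456: 37615104/46225 - 1492992/1849 - 290304/46225 = 0; e2356: 36864/1849 - 36864/1849 = 0; e2456: 248832/1849 - 248832/1849 = 0; e3456: 995328/9245 - 995328/9245 = 0 — confirming B is simple. So B^2 = 0.
Answer: null-rotation, certificate B^2 = 0. Key observation: B^2 = 0 is a conjugation invariant, so its sign decides the class regardless of the surface form of B.


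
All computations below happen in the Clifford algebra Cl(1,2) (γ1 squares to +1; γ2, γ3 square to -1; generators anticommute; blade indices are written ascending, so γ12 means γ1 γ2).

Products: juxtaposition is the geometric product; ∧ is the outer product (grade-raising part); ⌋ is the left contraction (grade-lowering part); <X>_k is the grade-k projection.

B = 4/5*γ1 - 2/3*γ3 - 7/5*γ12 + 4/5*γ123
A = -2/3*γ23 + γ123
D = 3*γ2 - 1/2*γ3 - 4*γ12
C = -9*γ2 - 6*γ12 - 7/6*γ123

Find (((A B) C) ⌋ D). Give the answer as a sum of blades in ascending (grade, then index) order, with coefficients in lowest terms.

step 1: -4/5 + 8/15*γ1 - 4/9*γ2 - 7/5*γ3 + 2/3*γ12 + 14/15*γ13 + 4/5*γ23 - 8/15*γ123
step 2: -388/45 + 48/5*γ1 + 229/45*γ2 - 43/9*γ3 - 49/30*γ12 + 14/27*γ13 - 847/45*γ23 + 266/15*γ123
step 3: -1001/90 - 916/45*γ1 - 964/15*γ2 + 194/45*γ3 + 1552/45*γ12
Answer: -1001/90 - 916/45*γ1 - 964/15*γ2 + 194/45*γ3 + 1552/45*γ12


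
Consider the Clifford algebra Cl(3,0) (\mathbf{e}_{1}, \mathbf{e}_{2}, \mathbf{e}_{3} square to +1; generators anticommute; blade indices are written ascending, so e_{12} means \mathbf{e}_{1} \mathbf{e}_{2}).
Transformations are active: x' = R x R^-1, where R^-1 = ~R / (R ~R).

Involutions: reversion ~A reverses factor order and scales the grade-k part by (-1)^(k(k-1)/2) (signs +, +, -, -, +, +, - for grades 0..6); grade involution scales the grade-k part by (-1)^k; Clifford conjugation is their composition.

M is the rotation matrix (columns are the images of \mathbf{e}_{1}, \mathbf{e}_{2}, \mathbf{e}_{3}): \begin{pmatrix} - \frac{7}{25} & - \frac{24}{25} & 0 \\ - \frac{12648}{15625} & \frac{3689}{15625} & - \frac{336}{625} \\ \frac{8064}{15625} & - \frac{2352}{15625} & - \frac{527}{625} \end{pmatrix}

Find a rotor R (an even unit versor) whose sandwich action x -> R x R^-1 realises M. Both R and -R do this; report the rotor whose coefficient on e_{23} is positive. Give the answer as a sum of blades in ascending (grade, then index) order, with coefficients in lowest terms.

Method: write R = a + b12*e_{12} + b13*e_{13} + b23*e_{23} with a^2 + b12^2 + b13^2 + b23^2 = 1 (so R^-1 = ~R). Expanding the columns R e_j ~R gives tr M = 4a^2 - 1 and, from the antisymmetric part, M21 - M12 = -4a*b12, M13 - M31 = 4a*b13, M32 - M23 = -4a*b23.
Here tr M = -\frac{13861}{15625}, so a^2 = (1 + tr M)/4 = \frac{441}{15625} and a = ±\frac{21}{125}. Taking a = \frac{21}{125}: M21 - M12 = \frac{2352}{15625}, M13 - M31 = -\frac{8064}{15625}, M32 - M23 = \frac{6048}{15625}, giving b12 = -\frac{28}{125}, b13 = -\frac{96}{125}, b23 = -\frac{72}{125}, i.e. R = \frac{21}{125} - \frac{28}{125} e_{12} - \frac{96}{125} e_{13} - \frac{72}{125} e_{23}.
Its e_{23} coefficient is negative, so report the other preimage -R.
Answer: -\frac{21}{125} + \frac{28}{125} e_{12} + \frac{96}{125} e_{13} + \frac{72}{125} e_{23}. Recall the cover is two-to-one: with M of trace -\frac{13861}{15625}, both preimages act alike, and the stated e_{23} sign chooses the sheet.


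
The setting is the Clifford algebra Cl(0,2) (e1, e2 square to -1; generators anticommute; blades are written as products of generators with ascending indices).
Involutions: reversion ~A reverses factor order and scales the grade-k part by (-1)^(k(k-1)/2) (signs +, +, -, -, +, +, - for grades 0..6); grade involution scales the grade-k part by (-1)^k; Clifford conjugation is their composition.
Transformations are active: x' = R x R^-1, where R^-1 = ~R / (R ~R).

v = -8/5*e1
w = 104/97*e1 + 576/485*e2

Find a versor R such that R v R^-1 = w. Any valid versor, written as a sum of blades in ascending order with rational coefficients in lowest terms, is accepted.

Take R = v + w = -256/485*e1 + 576/485*e2. Because q(v) = q(w) = -64/25, conjugation by R sends v exactly to w.
Answer: -256/485*e1 + 576/485*e2


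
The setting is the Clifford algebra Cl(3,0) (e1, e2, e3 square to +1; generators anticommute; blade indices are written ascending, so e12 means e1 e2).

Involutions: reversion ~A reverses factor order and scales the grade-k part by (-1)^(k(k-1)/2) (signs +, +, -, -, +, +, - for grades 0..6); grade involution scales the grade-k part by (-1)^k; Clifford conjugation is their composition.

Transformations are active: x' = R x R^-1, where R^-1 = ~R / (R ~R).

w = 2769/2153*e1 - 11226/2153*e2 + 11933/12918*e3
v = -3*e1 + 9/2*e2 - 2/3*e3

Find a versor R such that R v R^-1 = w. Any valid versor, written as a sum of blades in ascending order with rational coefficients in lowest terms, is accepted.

Reasoning: v^2 = w^2 = 1069/36 since conjugation preserves the quadratic form; R = v + w = -3690/2153*e1 - 3075/4306*e2 + 1107/4306*e3 is then valid when invertible, keeping its own part and reversing (v - w)/2.
Answer: -3690/2153*e1 - 3075/4306*e2 + 1107/4306*e3


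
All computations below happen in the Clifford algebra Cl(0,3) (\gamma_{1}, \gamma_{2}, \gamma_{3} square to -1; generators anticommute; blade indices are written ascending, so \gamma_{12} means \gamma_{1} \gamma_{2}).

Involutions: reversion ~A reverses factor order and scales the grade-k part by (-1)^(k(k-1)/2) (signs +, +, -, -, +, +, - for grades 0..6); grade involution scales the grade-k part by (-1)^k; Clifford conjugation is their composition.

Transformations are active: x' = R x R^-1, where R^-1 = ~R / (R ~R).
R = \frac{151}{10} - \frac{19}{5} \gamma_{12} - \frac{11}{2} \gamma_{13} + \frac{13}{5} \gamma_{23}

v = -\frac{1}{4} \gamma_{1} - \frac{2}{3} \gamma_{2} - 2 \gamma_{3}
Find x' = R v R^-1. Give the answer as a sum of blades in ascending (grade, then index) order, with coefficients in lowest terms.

~R = \frac{151}{10} + \frac{19}{5} \gamma_{12} + \frac{11}{2} \gamma_{13} - \frac{13}{5} \gamma_{23}, and R ~R = \frac{13973}{50}, so R^-1 = ~R / (\frac{13973}{50}).
R v = -\frac{2077}{120} \gamma_{1} - \frac{47}{12} \gamma_{2} - \frac{3667}{120} \gamma_{3} + \frac{197}{60} \gamma_{123}
Answer: -\frac{65366}{41919} \gamma_{1} + \frac{5207}{13973} \gamma_{2} - \frac{77779}{55892} \gamma_{3}


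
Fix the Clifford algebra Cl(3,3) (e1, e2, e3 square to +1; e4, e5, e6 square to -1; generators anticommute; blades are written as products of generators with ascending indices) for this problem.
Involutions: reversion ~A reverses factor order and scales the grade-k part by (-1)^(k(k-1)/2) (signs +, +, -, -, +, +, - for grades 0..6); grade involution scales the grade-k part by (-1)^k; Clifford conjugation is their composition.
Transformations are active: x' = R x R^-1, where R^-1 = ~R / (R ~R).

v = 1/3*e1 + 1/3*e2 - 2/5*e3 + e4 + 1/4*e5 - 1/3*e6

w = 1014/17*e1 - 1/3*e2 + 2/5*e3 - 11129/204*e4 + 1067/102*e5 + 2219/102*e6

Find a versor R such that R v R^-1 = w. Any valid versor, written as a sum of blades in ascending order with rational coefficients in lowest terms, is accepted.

R = v + w = 3059/51*e1 - 10925/204*e4 + 2185/204*e5 + 2185/102*e6 works: the equal norms (-2849/3600) guarantee its sandwich swaps v into w.
Answer: 3059/51*e1 - 10925/204*e4 + 2185/204*e5 + 2185/102*e6
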